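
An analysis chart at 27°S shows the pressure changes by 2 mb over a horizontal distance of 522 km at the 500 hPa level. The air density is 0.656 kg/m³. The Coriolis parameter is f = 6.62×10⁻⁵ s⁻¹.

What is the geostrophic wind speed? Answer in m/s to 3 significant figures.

Pressure gradient: |∂P/∂n| = 200 Pa / 522000 m = 3.83×10⁻⁴ Pa/m
Geostrophic balance (pressure-gradient force = Coriolis force):
V_g = (1/(fρ)) |∂P/∂n| = 3.83×10⁻⁴ / (6.62×10⁻⁵ × 0.656) = 8.82 m/s

8.82 m/s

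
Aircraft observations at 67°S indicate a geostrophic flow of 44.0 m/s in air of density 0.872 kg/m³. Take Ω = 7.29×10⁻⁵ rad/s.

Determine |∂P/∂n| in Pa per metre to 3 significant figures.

Coriolis parameter at 67°S:
f = 2Ω sin φ = 2 × 7.29×10⁻⁵ × sin 67° = 1.34×10⁻⁴ s⁻¹
Geostrophic balance rearranged: |∂P/∂n| = f ρ V_g
|∂P/∂n| = 1.34×10⁻⁴ × 0.872 × 44.0 = 5.15×10⁻³ Pa/m

5.15×10⁻³ Pa/m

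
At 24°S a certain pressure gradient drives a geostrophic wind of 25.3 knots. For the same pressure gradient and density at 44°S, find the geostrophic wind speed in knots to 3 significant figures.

With the same pressure gradient and density, V_g ∝ 1/f ∝ 1/sin φ.
V₂ = V₁ · sin φ₁ / sin φ₂ = 25.3 × sin 24° / sin 44°
V₂ = 25.3 × 0.4067/0.6947 = 14.8 knots

14.8 knots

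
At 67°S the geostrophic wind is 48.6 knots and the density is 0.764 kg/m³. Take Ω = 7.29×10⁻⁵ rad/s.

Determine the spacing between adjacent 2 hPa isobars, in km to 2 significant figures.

78 km

Coriolis parameter at 67°S:
f = 2Ω sin φ = 2 × 7.29×10⁻⁵ × sin 67° = 1.34×10⁻⁴ s⁻¹
Wind speed in SI: 48.6 knots = 25.0 m/s
Geostrophic balance rearranged: |∂P/∂n| = f ρ V_g
|∂P/∂n| = 1.34×10⁻⁴ × 0.764 × 25.0 = 2.56×10⁻³ Pa/m
Isobar spacing: Δn = ΔP/|∂P/∂n| = 200 Pa / 2.56×10⁻³ Pa/m = 78015 m ≈ 78 km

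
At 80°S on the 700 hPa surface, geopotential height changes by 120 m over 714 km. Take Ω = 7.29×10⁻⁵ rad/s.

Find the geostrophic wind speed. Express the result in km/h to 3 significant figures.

Coriolis parameter at 80°S:
f = 2Ω sin φ = 2 × 7.29×10⁻⁵ × sin 80° = 1.44×10⁻⁴ s⁻¹
Height gradient: |∂Z/∂n| = 120 m / 714000 m = 1.68×10⁻⁴
On a pressure surface, geostrophic balance gives V_g = (g/f)|∂Z/∂n|:
V_g = 9.81 × 1.68×10⁻⁴ / 1.44×10⁻⁴ = 11.5 m/s
Converting: 11.5 m/s × 3.6 = 41.3 km/h

41.3 km/h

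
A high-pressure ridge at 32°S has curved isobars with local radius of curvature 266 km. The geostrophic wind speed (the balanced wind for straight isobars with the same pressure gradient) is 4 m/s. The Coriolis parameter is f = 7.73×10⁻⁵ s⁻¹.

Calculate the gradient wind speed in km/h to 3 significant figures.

19.6 km/h

Around a high, pressure-gradient force acts outward with centrifugal, so Coriolis balances both:
fV = (1/ρ)|∂P/∂n| + V²/R  →  V² − fR·V + fR·V_g = 0
With fR = 7.73×10⁻⁵ × 266×10³ m = 20.6 m/s:
V = [fR − √((fR)² − 4 fR V_g)]/2 = [20.6 − √(20.6² − 4×20.6×4)]/2 = 5.44 m/s
Supergeostrophic (V > V_g = 4 m/s), as expected around a high.
Converting: 5.44 m/s × 3.6 = 19.6 km/h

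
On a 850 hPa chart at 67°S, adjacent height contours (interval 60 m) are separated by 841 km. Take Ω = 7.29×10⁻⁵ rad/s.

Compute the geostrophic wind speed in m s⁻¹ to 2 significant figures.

Coriolis parameter at 67°S:
f = 2Ω sin φ = 2 × 7.29×10⁻⁵ × sin 67° = 1.34×10⁻⁴ s⁻¹
Height gradient: |∂Z/∂n| = 60 m / 841000 m = 7.13×10⁻⁵
On a pressure surface, geostrophic balance gives V_g = (g/f)|∂Z/∂n|:
V_g = 9.81 × 7.13×10⁻⁵ / 1.34×10⁻⁴ = 5.21 m/s

5.2 m s⁻¹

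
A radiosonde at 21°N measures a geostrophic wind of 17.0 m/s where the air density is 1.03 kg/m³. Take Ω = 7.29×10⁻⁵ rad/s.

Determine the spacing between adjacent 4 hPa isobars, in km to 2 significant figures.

440 km

Coriolis parameter at 21°N:
f = 2Ω sin φ = 2 × 7.29×10⁻⁵ × sin 21° = 5.23×10⁻⁵ s⁻¹
Geostrophic balance rearranged: |∂P/∂n| = f ρ V_g
|∂P/∂n| = 5.23×10⁻⁵ × 1.03 × 17.0 = 9.15×10⁻⁴ Pa/m
Isobar spacing: Δn = ΔP/|∂P/∂n| = 400 Pa / 9.15×10⁻⁴ Pa/m = 437207 m ≈ 440 km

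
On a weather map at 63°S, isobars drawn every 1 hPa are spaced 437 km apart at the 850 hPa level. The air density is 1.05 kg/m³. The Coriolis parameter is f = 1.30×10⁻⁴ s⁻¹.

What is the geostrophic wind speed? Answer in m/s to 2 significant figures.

1.7 m/s

Pressure gradient: |∂P/∂n| = 100 Pa / 437000 m = 2.29×10⁻⁴ Pa/m
Geostrophic balance (pressure-gradient force = Coriolis force):
V_g = (1/(fρ)) |∂P/∂n| = 2.29×10⁻⁴ / (1.30×10⁻⁴ × 1.05) = 1.68 m/s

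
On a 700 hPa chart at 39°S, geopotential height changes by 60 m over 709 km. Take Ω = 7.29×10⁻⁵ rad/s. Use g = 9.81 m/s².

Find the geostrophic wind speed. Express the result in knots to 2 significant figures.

Coriolis parameter at 39°S:
f = 2Ω sin φ = 2 × 7.29×10⁻⁵ × sin 39° = 9.18×10⁻⁵ s⁻¹
Height gradient: |∂Z/∂n| = 60 m / 709000 m = 8.46×10⁻⁵
On a pressure surface, geostrophic balance gives V_g = (g/f)|∂Z/∂n|:
V_g = 9.81 × 8.46×10⁻⁵ / 9.18×10⁻⁵ = 9.05 m/s
Converting: 9.05 m/s × 1.944 = 18 knots

18 knots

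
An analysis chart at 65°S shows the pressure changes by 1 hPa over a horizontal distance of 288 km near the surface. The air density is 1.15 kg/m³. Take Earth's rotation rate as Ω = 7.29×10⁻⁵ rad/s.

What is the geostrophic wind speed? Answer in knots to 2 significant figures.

4.4 knots

Coriolis parameter at 65°S:
f = 2Ω sin φ = 2 × 7.29×10⁻⁵ × sin 65° = 1.32×10⁻⁴ s⁻¹
Pressure gradient: |∂P/∂n| = 100 Pa / 288000 m = 3.47×10⁻⁴ Pa/m
Geostrophic balance (pressure-gradient force = Coriolis force):
V_g = (1/(fρ)) |∂P/∂n| = 3.47×10⁻⁴ / (1.32×10⁻⁴ × 1.15) = 2.28 m/s
Converting: 2.28 m/s × 1.944 = 4.4 knots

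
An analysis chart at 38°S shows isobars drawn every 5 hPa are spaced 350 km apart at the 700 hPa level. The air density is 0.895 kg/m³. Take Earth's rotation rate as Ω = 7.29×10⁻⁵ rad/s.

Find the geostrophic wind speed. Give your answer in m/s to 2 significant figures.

Coriolis parameter at 38°S:
f = 2Ω sin φ = 2 × 7.29×10⁻⁵ × sin 38° = 8.98×10⁻⁵ s⁻¹
Pressure gradient: |∂P/∂n| = 500 Pa / 350000 m = 1.43×10⁻³ Pa/m
Geostrophic balance (pressure-gradient force = Coriolis force):
V_g = (1/(fρ)) |∂P/∂n| = 1.43×10⁻³ / (8.98×10⁻⁵ × 0.895) = 17.8 m/s

18 m/s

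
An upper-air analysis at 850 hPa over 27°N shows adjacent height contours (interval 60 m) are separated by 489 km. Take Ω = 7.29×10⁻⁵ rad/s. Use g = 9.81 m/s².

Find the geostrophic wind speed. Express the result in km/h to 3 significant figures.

Coriolis parameter at 27°N:
f = 2Ω sin φ = 2 × 7.29×10⁻⁵ × sin 27° = 6.62×10⁻⁵ s⁻¹
Height gradient: |∂Z/∂n| = 60 m / 489000 m = 1.23×10⁻⁴
On a pressure surface, geostrophic balance gives V_g = (g/f)|∂Z/∂n|:
V_g = 9.81 × 1.23×10⁻⁴ / 6.62×10⁻⁵ = 18.2 m/s
Converting: 18.2 m/s × 3.6 = 65.5 km/h

65.5 km/h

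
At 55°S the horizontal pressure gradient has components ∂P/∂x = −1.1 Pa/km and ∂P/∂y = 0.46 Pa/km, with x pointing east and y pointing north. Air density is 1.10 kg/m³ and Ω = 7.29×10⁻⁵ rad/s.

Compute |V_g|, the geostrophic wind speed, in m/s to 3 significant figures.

Coriolis parameter at 55°S:
f = 2Ω sin φ = 2 × 7.29×10⁻⁵ × sin 55° = 1.19×10⁻⁴ s⁻¹
In the Southern Hemisphere f is negative: f = −1.19×10⁻⁴ s⁻¹.
Component geostrophic relations (x east, y north):
u_g = −(1/(fρ)) ∂P/∂y,  v_g = (1/(fρ)) ∂P/∂x
u_g = −(0.46×10⁻³)/(−1.19×10⁻⁴ × 1.10) = 3.50 m/s;  v_g = (−1.1×10⁻³)/(−1.19×10⁻⁴ × 1.10) = 8.37 m/s
|V_g| = √(u_g² + v_g²) = 9.08 m/s

9.08 m/s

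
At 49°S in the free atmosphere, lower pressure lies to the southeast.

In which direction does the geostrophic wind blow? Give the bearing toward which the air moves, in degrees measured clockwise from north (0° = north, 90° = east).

045°

The pressure-gradient force points toward the southeast (bearing 135°).
Geostrophic balance: in the Southern Hemisphere the Coriolis force deflects motion to the left, so the geostrophic wind blows 90° to the left of the pressure-gradient force (low pressure on the right).
Rotating 135° by 90° counterclockwise gives 045° — the wind blows toward the northeast.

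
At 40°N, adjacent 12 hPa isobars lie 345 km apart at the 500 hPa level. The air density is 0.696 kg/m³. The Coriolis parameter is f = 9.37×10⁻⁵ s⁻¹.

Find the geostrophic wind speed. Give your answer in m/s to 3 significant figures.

53.3 m/s

Pressure gradient: |∂P/∂n| = 1200 Pa / 345000 m = 3.48×10⁻³ Pa/m
Geostrophic balance (pressure-gradient force = Coriolis force):
V_g = (1/(fρ)) |∂P/∂n| = 3.48×10⁻³ / (9.37×10⁻⁵ × 0.696) = 53.3 m/s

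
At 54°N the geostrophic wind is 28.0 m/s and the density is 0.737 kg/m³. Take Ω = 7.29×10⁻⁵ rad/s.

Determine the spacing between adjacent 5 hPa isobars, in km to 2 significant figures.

Coriolis parameter at 54°N:
f = 2Ω sin φ = 2 × 7.29×10⁻⁵ × sin 54° = 1.18×10⁻⁴ s⁻¹
Geostrophic balance rearranged: |∂P/∂n| = f ρ V_g
|∂P/∂n| = 1.18×10⁻⁴ × 0.737 × 28.0 = 2.43×10⁻³ Pa/m
Isobar spacing: Δn = ΔP/|∂P/∂n| = 500 Pa / 2.43×10⁻³ Pa/m = 205414 m ≈ 210 km

210 km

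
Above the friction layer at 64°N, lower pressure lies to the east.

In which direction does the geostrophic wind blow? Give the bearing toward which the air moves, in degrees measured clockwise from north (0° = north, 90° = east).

The pressure-gradient force points toward the east (bearing 090°).
Geostrophic balance: in the Northern Hemisphere the Coriolis force deflects motion to the right, so the geostrophic wind blows 90° to the right of the pressure-gradient force (low pressure on the left).
Rotating 090° by 90° clockwise gives 180° — the wind blows toward the south.

180°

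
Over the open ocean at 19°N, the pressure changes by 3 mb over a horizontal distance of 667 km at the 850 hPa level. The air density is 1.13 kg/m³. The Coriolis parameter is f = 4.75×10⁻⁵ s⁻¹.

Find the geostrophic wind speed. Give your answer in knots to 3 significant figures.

Pressure gradient: |∂P/∂n| = 300 Pa / 667000 m = 4.50×10⁻⁴ Pa/m
Geostrophic balance (pressure-gradient force = Coriolis force):
V_g = (1/(fρ)) |∂P/∂n| = 4.50×10⁻⁴ / (4.75×10⁻⁵ × 1.13) = 8.38 m/s
Converting: 8.38 m/s × 1.944 = 16.3 knots

16.3 knots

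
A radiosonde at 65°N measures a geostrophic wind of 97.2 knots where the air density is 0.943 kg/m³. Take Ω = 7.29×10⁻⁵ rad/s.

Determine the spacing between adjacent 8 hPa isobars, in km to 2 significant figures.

Coriolis parameter at 65°N:
f = 2Ω sin φ = 2 × 7.29×10⁻⁵ × sin 65° = 1.32×10⁻⁴ s⁻¹
Wind speed in SI: 97.2 knots = 50.0 m/s
Geostrophic balance rearranged: |∂P/∂n| = f ρ V_g
|∂P/∂n| = 1.32×10⁻⁴ × 0.943 × 50.0 = 6.23×10⁻³ Pa/m
Isobar spacing: Δn = ΔP/|∂P/∂n| = 800 Pa / 6.23×10⁻³ Pa/m = 128393 m ≈ 130 km

130 km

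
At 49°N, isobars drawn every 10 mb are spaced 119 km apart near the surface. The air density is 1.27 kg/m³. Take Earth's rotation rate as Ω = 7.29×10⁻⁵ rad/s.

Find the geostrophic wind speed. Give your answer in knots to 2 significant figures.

120 knots

Coriolis parameter at 49°N:
f = 2Ω sin φ = 2 × 7.29×10⁻⁵ × sin 49° = 1.10×10⁻⁴ s⁻¹
Pressure gradient: |∂P/∂n| = 1000 Pa / 119000 m = 8.40×10⁻³ Pa/m
Geostrophic balance (pressure-gradient force = Coriolis force):
V_g = (1/(fρ)) |∂P/∂n| = 8.40×10⁻³ / (1.10×10⁻⁴ × 1.27) = 60.1 m/s
Converting: 60.1 m/s × 1.944 = 120 knots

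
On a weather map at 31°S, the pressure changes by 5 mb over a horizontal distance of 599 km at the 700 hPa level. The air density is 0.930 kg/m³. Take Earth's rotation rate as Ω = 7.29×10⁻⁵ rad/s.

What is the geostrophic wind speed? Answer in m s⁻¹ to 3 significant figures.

Coriolis parameter at 31°S:
f = 2Ω sin φ = 2 × 7.29×10⁻⁵ × sin 31° = 7.51×10⁻⁵ s⁻¹
Pressure gradient: |∂P/∂n| = 500 Pa / 599000 m = 8.35×10⁻⁴ Pa/m
Geostrophic balance (pressure-gradient force = Coriolis force):
V_g = (1/(fρ)) |∂P/∂n| = 8.35×10⁻⁴ / (7.51×10⁻⁵ × 0.930) = 12.0 m/s

12.0 m s⁻¹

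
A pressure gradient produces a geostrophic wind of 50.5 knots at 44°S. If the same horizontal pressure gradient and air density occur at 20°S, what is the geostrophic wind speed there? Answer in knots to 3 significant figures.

103 knots

With the same pressure gradient and density, V_g ∝ 1/f ∝ 1/sin φ.
V₂ = V₁ · sin φ₁ / sin φ₂ = 50.5 × sin 44° / sin 20°
V₂ = 50.5 × 0.6947/0.3420 = 103 knots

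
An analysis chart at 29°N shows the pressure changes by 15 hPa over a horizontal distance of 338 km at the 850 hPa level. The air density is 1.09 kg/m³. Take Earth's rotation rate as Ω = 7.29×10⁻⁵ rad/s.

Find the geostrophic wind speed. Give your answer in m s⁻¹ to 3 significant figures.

57.6 m s⁻¹

Coriolis parameter at 29°N:
f = 2Ω sin φ = 2 × 7.29×10⁻⁵ × sin 29° = 7.07×10⁻⁵ s⁻¹
Pressure gradient: |∂P/∂n| = 1500 Pa / 338000 m = 4.44×10⁻³ Pa/m
Geostrophic balance (pressure-gradient force = Coriolis force):
V_g = (1/(fρ)) |∂P/∂n| = 4.44×10⁻³ / (7.07×10⁻⁵ × 1.09) = 57.6 m/s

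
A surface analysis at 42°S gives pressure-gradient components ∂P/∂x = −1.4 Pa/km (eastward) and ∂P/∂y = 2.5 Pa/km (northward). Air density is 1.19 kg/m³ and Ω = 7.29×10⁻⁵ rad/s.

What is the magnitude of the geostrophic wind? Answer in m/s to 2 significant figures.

25 m/s

Coriolis parameter at 42°S:
f = 2Ω sin φ = 2 × 7.29×10⁻⁵ × sin 42° = 9.76×10⁻⁵ s⁻¹
In the Southern Hemisphere f is negative: f = −9.76×10⁻⁵ s⁻¹.
Component geostrophic relations (x east, y north):
u_g = −(1/(fρ)) ∂P/∂y,  v_g = (1/(fρ)) ∂P/∂x
u_g = −(2.5×10⁻³)/(−9.76×10⁻⁵ × 1.19) = 21.5 m/s;  v_g = (−1.4×10⁻³)/(−9.76×10⁻⁵ × 1.19) = 12.1 m/s
|V_g| = √(u_g² + v_g²) = 24.7 m/s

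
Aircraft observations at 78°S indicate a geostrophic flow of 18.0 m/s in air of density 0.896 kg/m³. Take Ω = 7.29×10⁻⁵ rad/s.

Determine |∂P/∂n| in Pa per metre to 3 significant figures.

Coriolis parameter at 78°S:
f = 2Ω sin φ = 2 × 7.29×10⁻⁵ × sin 78° = 1.43×10⁻⁴ s⁻¹
Geostrophic balance rearranged: |∂P/∂n| = f ρ V_g
|∂P/∂n| = 1.43×10⁻⁴ × 0.896 × 18.0 = 2.30×10⁻³ Pa/m

2.30×10⁻³ Pa/m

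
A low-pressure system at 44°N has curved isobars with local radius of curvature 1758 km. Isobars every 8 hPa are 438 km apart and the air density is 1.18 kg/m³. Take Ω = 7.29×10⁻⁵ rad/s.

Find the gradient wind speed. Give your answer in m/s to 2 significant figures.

14 m/s

Coriolis parameter at 44°N:
f = 2Ω sin φ = 2 × 7.29×10⁻⁵ × sin 44° = 1.01×10⁻⁴ s⁻¹
Pressure gradient: |∂P/∂n| = 800 Pa / 438000 m = 1.83×10⁻³ Pa/m
Geostrophic speed: V_g = |∂P/∂n|/(fρ) = 1.83×10⁻³/(1.01×10⁻⁴ × 1.18) = 15.3 m/s
Around a low, centrifugal force acts outward with Coriolis, so pressure-gradient force balances both:
(1/ρ)|∂P/∂n| = fV + V²/R  →  V² + fR·V − fR·V_g = 0
With fR = 1.01×10⁻⁴ × 1758×10³ m = 178 m/s:
V = [−fR + √((fR)² + 4 fR V_g)]/2 = [−178 + √(178² + 4×178×15.3)]/2 = 14.2 m/s
Subgeostrophic (V < V_g = 15.3 m/s), as expected around a low.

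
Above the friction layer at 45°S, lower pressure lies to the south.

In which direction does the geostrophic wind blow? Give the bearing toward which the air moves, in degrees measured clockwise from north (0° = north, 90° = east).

090°

The pressure-gradient force points toward the south (bearing 180°).
Geostrophic balance: in the Southern Hemisphere the Coriolis force deflects motion to the left, so the geostrophic wind blows 90° to the left of the pressure-gradient force (low pressure on the right).
Rotating 180° by 90° counterclockwise gives 090° — the wind blows toward the east.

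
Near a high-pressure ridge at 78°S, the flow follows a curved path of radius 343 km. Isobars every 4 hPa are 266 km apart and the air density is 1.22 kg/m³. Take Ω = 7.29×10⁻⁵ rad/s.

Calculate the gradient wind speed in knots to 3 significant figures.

Coriolis parameter at 78°S:
f = 2Ω sin φ = 2 × 7.29×10⁻⁵ × sin 78° = 1.43×10⁻⁴ s⁻¹
Pressure gradient: |∂P/∂n| = 400 Pa / 266000 m = 1.50×10⁻³ Pa/m
Geostrophic speed: V_g = |∂P/∂n|/(fρ) = 1.50×10⁻³/(1.43×10⁻⁴ × 1.22) = 8.64 m/s
Around a high, pressure-gradient force acts outward with centrifugal, so Coriolis balances both:
fV = (1/ρ)|∂P/∂n| + V²/R  →  V² − fR·V + fR·V_g = 0
With fR = 1.43×10⁻⁴ × 343×10³ m = 48.9 m/s:
V = [fR − √((fR)² − 4 fR V_g)]/2 = [48.9 − √(48.9² − 4×48.9×8.64)]/2 = 11.2 m/s
Supergeostrophic (V > V_g = 8.64 m/s), as expected around a high.
Converting: 11.2 m/s × 1.944 = 21.8 knots

21.8 knots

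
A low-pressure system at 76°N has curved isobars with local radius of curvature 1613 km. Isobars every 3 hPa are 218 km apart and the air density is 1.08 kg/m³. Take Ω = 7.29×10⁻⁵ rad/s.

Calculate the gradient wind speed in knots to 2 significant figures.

Coriolis parameter at 76°N:
f = 2Ω sin φ = 2 × 7.29×10⁻⁵ × sin 76° = 1.41×10⁻⁴ s⁻¹
Pressure gradient: |∂P/∂n| = 300 Pa / 218000 m = 1.38×10⁻³ Pa/m
Geostrophic speed: V_g = |∂P/∂n|/(fρ) = 1.38×10⁻³/(1.41×10⁻⁴ × 1.08) = 9.01 m/s
Around a low, centrifugal force acts outward with Coriolis, so pressure-gradient force balances both:
(1/ρ)|∂P/∂n| = fV + V²/R  →  V² + fR·V − fR·V_g = 0
With fR = 1.41×10⁻⁴ × 1613×10³ m = 228 m/s:
V = [−fR + √((fR)² + 4 fR V_g)]/2 = [−228 + √(228² + 4×228×9.01)]/2 = 8.68 m/s
Subgeostrophic (V < V_g = 9.01 m/s), as expected around a low.
Converting: 8.68 m/s × 1.944 = 17 knots

17 knots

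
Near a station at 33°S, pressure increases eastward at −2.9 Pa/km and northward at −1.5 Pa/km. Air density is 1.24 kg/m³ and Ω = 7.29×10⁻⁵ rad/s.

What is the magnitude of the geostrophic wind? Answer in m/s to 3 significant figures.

Coriolis parameter at 33°S:
f = 2Ω sin φ = 2 × 7.29×10⁻⁵ × sin 33° = 7.94×10⁻⁵ s⁻¹
In the Southern Hemisphere f is negative: f = −7.94×10⁻⁵ s⁻¹.
Component geostrophic relations (x east, y north):
u_g = −(1/(fρ)) ∂P/∂y,  v_g = (1/(fρ)) ∂P/∂x
u_g = −(−1.5×10⁻³)/(−7.94×10⁻⁵ × 1.24) = −15.2 m/s;  v_g = (−2.9×10⁻³)/(−7.94×10⁻⁵ × 1.24) = 29.5 m/s
|V_g| = √(u_g² + v_g²) = 33.2 m/s

33.2 m/s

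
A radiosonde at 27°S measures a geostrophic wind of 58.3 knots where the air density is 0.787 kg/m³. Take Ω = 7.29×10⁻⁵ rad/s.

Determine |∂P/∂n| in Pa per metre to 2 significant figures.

1.6×10⁻³ Pa/m

Coriolis parameter at 27°S:
f = 2Ω sin φ = 2 × 7.29×10⁻⁵ × sin 27° = 6.62×10⁻⁵ s⁻¹
Wind speed in SI: 58.3 knots = 30.0 m/s
Geostrophic balance rearranged: |∂P/∂n| = f ρ V_g
|∂P/∂n| = 6.62×10⁻⁵ × 0.787 × 30.0 = 1.56×10⁻³ Pa/m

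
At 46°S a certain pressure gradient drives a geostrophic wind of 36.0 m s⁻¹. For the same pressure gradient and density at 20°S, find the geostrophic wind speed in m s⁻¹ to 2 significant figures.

76 m s⁻¹

With the same pressure gradient and density, V_g ∝ 1/f ∝ 1/sin φ.
V₂ = V₁ · sin φ₁ / sin φ₂ = 36.0 × sin 46° / sin 20°
V₂ = 36.0 × 0.7193/0.3420 = 76 m s⁻¹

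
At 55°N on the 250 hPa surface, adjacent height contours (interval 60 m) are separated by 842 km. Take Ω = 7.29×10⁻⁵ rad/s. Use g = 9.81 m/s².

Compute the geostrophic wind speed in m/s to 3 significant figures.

5.85 m/s

Coriolis parameter at 55°N:
f = 2Ω sin φ = 2 × 7.29×10⁻⁵ × sin 55° = 1.19×10⁻⁴ s⁻¹
Height gradient: |∂Z/∂n| = 60 m / 842000 m = 7.13×10⁻⁵
On a pressure surface, geostrophic balance gives V_g = (g/f)|∂Z/∂n|:
V_g = 9.81 × 7.13×10⁻⁵ / 1.19×10⁻⁴ = 5.85 m/s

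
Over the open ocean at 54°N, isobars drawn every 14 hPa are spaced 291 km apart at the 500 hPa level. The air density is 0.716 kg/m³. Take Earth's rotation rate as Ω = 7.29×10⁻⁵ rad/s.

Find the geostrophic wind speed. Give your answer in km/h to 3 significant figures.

205 km/h

Coriolis parameter at 54°N:
f = 2Ω sin φ = 2 × 7.29×10⁻⁵ × sin 54° = 1.18×10⁻⁴ s⁻¹
Pressure gradient: |∂P/∂n| = 1400 Pa / 291000 m = 4.81×10⁻³ Pa/m
Geostrophic balance (pressure-gradient force = Coriolis force):
V_g = (1/(fρ)) |∂P/∂n| = 4.81×10⁻³ / (1.18×10⁻⁴ × 0.716) = 57.0 m/s
Converting: 57.0 m/s × 3.6 = 205 km/h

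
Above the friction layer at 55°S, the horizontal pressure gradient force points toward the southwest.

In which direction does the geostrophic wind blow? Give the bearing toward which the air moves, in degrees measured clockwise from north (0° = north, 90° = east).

135°

The pressure-gradient force points toward the southwest (bearing 225°).
Geostrophic balance: in the Southern Hemisphere the Coriolis force deflects motion to the left, so the geostrophic wind blows 90° to the left of the pressure-gradient force (low pressure on the right).
Rotating 225° by 90° counterclockwise gives 135° — the wind blows toward the southeast.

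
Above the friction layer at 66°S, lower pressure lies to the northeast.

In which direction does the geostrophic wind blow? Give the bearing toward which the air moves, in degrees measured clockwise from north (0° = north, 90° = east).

The pressure-gradient force points toward the northeast (bearing 045°).
Geostrophic balance: in the Southern Hemisphere the Coriolis force deflects motion to the left, so the geostrophic wind blows 90° to the left of the pressure-gradient force (low pressure on the right).
Rotating 045° by 90° counterclockwise gives 315° — the wind blows toward the northwest.

315°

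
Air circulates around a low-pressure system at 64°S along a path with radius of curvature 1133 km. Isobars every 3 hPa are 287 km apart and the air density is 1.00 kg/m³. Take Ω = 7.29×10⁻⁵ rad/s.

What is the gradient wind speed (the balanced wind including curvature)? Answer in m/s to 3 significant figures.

7.59 m/s

Coriolis parameter at 64°S:
f = 2Ω sin φ = 2 × 7.29×10⁻⁵ × sin 64° = 1.31×10⁻⁴ s⁻¹
Pressure gradient: |∂P/∂n| = 300 Pa / 287000 m = 1.05×10⁻³ Pa/m
Geostrophic speed: V_g = |∂P/∂n|/(fρ) = 1.05×10⁻³/(1.31×10⁻⁴ × 1.00) = 7.98 m/s
Around a low, centrifugal force acts outward with Coriolis, so pressure-gradient force balances both:
(1/ρ)|∂P/∂n| = fV + V²/R  →  V² + fR·V − fR·V_g = 0
With fR = 1.31×10⁻⁴ × 1133×10³ m = 148 m/s:
V = [−fR + √((fR)² + 4 fR V_g)]/2 = [−148 + √(148² + 4×148×7.98)]/2 = 7.59 m/s
Subgeostrophic (V < V_g = 7.98 m/s), as expected around a low.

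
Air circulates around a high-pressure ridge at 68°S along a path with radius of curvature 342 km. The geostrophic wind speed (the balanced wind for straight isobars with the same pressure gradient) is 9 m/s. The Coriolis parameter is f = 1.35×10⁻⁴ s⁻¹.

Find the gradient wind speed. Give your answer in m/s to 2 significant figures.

12 m/s

Around a high, pressure-gradient force acts outward with centrifugal, so Coriolis balances both:
fV = (1/ρ)|∂P/∂n| + V²/R  →  V² − fR·V + fR·V_g = 0
With fR = 1.35×10⁻⁴ × 342×10³ m = 46.2 m/s:
V = [fR − √((fR)² − 4 fR V_g)]/2 = [46.2 − √(46.2² − 4×46.2×9)]/2 = 12.3 m/s
Supergeostrophic (V > V_g = 9 m/s), as expected around a high.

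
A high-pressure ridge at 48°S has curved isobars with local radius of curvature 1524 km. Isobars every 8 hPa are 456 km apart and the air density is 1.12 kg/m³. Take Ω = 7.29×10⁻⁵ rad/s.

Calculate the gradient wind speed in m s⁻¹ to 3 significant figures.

16.0 m s⁻¹

Coriolis parameter at 48°S:
f = 2Ω sin φ = 2 × 7.29×10⁻⁵ × sin 48° = 1.08×10⁻⁴ s⁻¹
Pressure gradient: |∂P/∂n| = 800 Pa / 456000 m = 1.75×10⁻³ Pa/m
Geostrophic speed: V_g = |∂P/∂n|/(fρ) = 1.75×10⁻³/(1.08×10⁻⁴ × 1.12) = 14.5 m/s
Around a high, pressure-gradient force acts outward with centrifugal, so Coriolis balances both:
fV = (1/ρ)|∂P/∂n| + V²/R  →  V² − fR·V + fR·V_g = 0
With fR = 1.08×10⁻⁴ × 1524×10³ m = 165 m/s:
V = [fR − √((fR)² − 4 fR V_g)]/2 = [165 − √(165² − 4×165×14.5)]/2 = 16 m/s
Supergeostrophic (V > V_g = 14.5 m/s), as expected around a high.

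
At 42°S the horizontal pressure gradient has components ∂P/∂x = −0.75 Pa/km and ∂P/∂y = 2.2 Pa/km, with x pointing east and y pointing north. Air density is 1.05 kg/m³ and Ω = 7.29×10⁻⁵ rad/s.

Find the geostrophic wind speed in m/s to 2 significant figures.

23 m/s

Coriolis parameter at 42°S:
f = 2Ω sin φ = 2 × 7.29×10⁻⁵ × sin 42° = 9.76×10⁻⁵ s⁻¹
In the Southern Hemisphere f is negative: f = −9.76×10⁻⁵ s⁻¹.
Component geostrophic relations (x east, y north):
u_g = −(1/(fρ)) ∂P/∂y,  v_g = (1/(fρ)) ∂P/∂x
u_g = −(2.2×10⁻³)/(−9.76×10⁻⁵ × 1.05) = 21.5 m/s;  v_g = (−0.75×10⁻³)/(−9.76×10⁻⁵ × 1.05) = 7.32 m/s
|V_g| = √(u_g² + v_g²) = 22.7 m/s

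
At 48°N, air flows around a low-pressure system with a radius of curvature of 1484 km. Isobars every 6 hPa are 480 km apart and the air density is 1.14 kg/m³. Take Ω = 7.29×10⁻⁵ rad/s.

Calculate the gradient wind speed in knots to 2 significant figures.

Coriolis parameter at 48°N:
f = 2Ω sin φ = 2 × 7.29×10⁻⁵ × sin 48° = 1.08×10⁻⁴ s⁻¹
Pressure gradient: |∂P/∂n| = 600 Pa / 480000 m = 1.25×10⁻³ Pa/m
Geostrophic speed: V_g = |∂P/∂n|/(fρ) = 1.25×10⁻³/(1.08×10⁻⁴ × 1.14) = 10.1 m/s
Around a low, centrifugal force acts outward with Coriolis, so pressure-gradient force balances both:
(1/ρ)|∂P/∂n| = fV + V²/R  →  V² + fR·V − fR·V_g = 0
With fR = 1.08×10⁻⁴ × 1484×10³ m = 161 m/s:
V = [−fR + √((fR)² + 4 fR V_g)]/2 = [−161 + √(161² + 4×161×10.1)]/2 = 9.55 m/s
Subgeostrophic (V < V_g = 10.1 m/s), as expected around a low.
Converting: 9.55 m/s × 1.944 = 19 knots

19 knots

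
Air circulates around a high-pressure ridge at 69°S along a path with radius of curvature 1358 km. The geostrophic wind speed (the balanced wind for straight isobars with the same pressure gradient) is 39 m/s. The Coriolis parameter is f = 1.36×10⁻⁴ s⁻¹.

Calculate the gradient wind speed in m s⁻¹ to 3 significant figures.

Around a high, pressure-gradient force acts outward with centrifugal, so Coriolis balances both:
fV = (1/ρ)|∂P/∂n| + V²/R  →  V² − fR·V + fR·V_g = 0
With fR = 1.36×10⁻⁴ × 1358×10³ m = 185 m/s:
V = [fR − √((fR)² − 4 fR V_g)]/2 = [185 − √(185² − 4×185×39)]/2 = 55.9 m/s
Supergeostrophic (V > V_g = 39 m/s), as expected around a high.

55.9 m s⁻¹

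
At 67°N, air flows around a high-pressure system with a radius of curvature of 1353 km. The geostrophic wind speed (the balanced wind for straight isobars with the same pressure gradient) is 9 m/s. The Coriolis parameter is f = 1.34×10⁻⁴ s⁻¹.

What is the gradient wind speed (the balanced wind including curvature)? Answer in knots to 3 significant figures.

18.5 knots

Around a high, pressure-gradient force acts outward with centrifugal, so Coriolis balances both:
fV = (1/ρ)|∂P/∂n| + V²/R  →  V² − fR·V + fR·V_g = 0
With fR = 1.34×10⁻⁴ × 1353×10³ m = 181 m/s:
V = [fR − √((fR)² − 4 fR V_g)]/2 = [181 − √(181² − 4×181×9)]/2 = 9.5 m/s
Supergeostrophic (V > V_g = 9 m/s), as expected around a high.
Converting: 9.5 m/s × 1.944 = 18.5 knots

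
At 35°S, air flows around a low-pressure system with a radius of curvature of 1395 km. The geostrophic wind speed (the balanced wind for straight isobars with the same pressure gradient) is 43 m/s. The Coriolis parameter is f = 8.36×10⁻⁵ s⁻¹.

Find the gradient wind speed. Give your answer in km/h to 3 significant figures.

120 km/h

Around a low, centrifugal force acts outward with Coriolis, so pressure-gradient force balances both:
(1/ρ)|∂P/∂n| = fV + V²/R  →  V² + fR·V − fR·V_g = 0
With fR = 8.36×10⁻⁵ × 1395×10³ m = 117 m/s:
V = [−fR + √((fR)² + 4 fR V_g)]/2 = [−117 + √(117² + 4×117×43)]/2 = 33.4 m/s
Subgeostrophic (V < V_g = 43 m/s), as expected around a low.
Converting: 33.4 m/s × 3.6 = 120 km/h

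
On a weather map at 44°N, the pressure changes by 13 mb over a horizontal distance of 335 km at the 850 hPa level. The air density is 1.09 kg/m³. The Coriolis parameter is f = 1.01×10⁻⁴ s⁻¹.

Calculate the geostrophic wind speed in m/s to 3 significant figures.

35.2 m/s

Pressure gradient: |∂P/∂n| = 1300 Pa / 335000 m = 3.88×10⁻³ Pa/m
Geostrophic balance (pressure-gradient force = Coriolis force):
V_g = (1/(fρ)) |∂P/∂n| = 3.88×10⁻³ / (1.01×10⁻⁴ × 1.09) = 35.2 m/s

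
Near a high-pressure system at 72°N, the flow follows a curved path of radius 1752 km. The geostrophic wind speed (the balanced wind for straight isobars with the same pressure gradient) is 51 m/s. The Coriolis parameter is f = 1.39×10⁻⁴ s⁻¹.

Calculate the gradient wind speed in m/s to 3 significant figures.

72.7 m/s

Around a high, pressure-gradient force acts outward with centrifugal, so Coriolis balances both:
fV = (1/ρ)|∂P/∂n| + V²/R  →  V² − fR·V + fR·V_g = 0
With fR = 1.39×10⁻⁴ × 1752×10³ m = 244 m/s:
V = [fR − √((fR)² − 4 fR V_g)]/2 = [244 − √(244² − 4×244×51)]/2 = 72.7 m/s
Supergeostrophic (V > V_g = 51 m/s), as expected around a high.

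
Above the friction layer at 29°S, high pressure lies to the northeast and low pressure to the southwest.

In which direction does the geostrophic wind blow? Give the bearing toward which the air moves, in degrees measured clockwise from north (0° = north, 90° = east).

135°

The pressure-gradient force points toward the southwest (bearing 225°).
Geostrophic balance: in the Southern Hemisphere the Coriolis force deflects motion to the left, so the geostrophic wind blows 90° to the left of the pressure-gradient force (low pressure on the right).
Rotating 225° by 90° counterclockwise gives 135° — the wind blows toward the southeast.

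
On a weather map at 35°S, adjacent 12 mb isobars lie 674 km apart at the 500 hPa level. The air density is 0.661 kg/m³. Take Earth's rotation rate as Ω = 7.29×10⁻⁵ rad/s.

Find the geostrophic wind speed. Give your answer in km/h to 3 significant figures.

Coriolis parameter at 35°S:
f = 2Ω sin φ = 2 × 7.29×10⁻⁵ × sin 35° = 8.36×10⁻⁵ s⁻¹
Pressure gradient: |∂P/∂n| = 1200 Pa / 674000 m = 1.78×10⁻³ Pa/m
Geostrophic balance (pressure-gradient force = Coriolis force):
V_g = (1/(fρ)) |∂P/∂n| = 1.78×10⁻³ / (8.36×10⁻⁵ × 0.661) = 32.2 m/s
Converting: 32.2 m/s × 3.6 = 116 km/h

116 km/h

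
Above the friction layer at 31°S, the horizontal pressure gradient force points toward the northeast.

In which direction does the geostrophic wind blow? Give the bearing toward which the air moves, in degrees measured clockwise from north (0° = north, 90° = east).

The pressure-gradient force points toward the northeast (bearing 045°).
Geostrophic balance: in the Southern Hemisphere the Coriolis force deflects motion to the left, so the geostrophic wind blows 90° to the left of the pressure-gradient force (low pressure on the right).
Rotating 045° by 90° counterclockwise gives 315° — the wind blows toward the northwest.

315°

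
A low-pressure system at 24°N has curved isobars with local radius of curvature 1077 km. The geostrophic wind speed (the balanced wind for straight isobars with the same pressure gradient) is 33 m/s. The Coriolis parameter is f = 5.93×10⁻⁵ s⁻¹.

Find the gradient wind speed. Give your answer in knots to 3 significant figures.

Around a low, centrifugal force acts outward with Coriolis, so pressure-gradient force balances both:
(1/ρ)|∂P/∂n| = fV + V²/R  →  V² + fR·V − fR·V_g = 0
With fR = 5.93×10⁻⁵ × 1077×10³ m = 63.9 m/s:
V = [−fR + √((fR)² + 4 fR V_g)]/2 = [−63.9 + √(63.9² + 4×63.9×33)]/2 = 24 m/s
Subgeostrophic (V < V_g = 33 m/s), as expected around a low.
Converting: 24 m/s × 1.944 = 46.6 knots

46.6 knots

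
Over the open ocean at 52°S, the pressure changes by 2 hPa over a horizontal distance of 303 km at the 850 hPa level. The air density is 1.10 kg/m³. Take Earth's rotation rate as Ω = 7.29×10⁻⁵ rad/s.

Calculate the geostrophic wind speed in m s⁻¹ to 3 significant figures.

Coriolis parameter at 52°S:
f = 2Ω sin φ = 2 × 7.29×10⁻⁵ × sin 52° = 1.15×10⁻⁴ s⁻¹
Pressure gradient: |∂P/∂n| = 200 Pa / 303000 m = 6.60×10⁻⁴ Pa/m
Geostrophic balance (pressure-gradient force = Coriolis force):
V_g = (1/(fρ)) |∂P/∂n| = 6.60×10⁻⁴ / (1.15×10⁻⁴ × 1.10) = 5.22 m/s

5.22 m s⁻¹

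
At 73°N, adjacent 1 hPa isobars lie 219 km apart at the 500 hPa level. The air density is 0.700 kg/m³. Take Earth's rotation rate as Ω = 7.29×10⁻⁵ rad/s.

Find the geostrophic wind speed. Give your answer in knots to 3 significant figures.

9.09 knots

Coriolis parameter at 73°N:
f = 2Ω sin φ = 2 × 7.29×10⁻⁵ × sin 73° = 1.39×10⁻⁴ s⁻¹
Pressure gradient: |∂P/∂n| = 100 Pa / 219000 m = 4.57×10⁻⁴ Pa/m
Geostrophic balance (pressure-gradient force = Coriolis force):
V_g = (1/(fρ)) |∂P/∂n| = 4.57×10⁻⁴ / (1.39×10⁻⁴ × 0.700) = 4.68 m/s
Converting: 4.68 m/s × 1.944 = 9.09 knots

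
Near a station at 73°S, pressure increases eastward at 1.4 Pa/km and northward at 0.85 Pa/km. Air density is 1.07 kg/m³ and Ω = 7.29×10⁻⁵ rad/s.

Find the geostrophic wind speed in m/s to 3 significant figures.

11.0 m/s

Coriolis parameter at 73°S:
f = 2Ω sin φ = 2 × 7.29×10⁻⁵ × sin 73° = 1.39×10⁻⁴ s⁻¹
In the Southern Hemisphere f is negative: f = −1.39×10⁻⁴ s⁻¹.
Component geostrophic relations (x east, y north):
u_g = −(1/(fρ)) ∂P/∂y,  v_g = (1/(fρ)) ∂P/∂x
u_g = −(0.85×10⁻³)/(−1.39×10⁻⁴ × 1.07) = 5.70 m/s;  v_g = (1.4×10⁻³)/(−1.39×10⁻⁴ × 1.07) = −9.38 m/s
|V_g| = √(u_g² + v_g²) = 11.0 m/s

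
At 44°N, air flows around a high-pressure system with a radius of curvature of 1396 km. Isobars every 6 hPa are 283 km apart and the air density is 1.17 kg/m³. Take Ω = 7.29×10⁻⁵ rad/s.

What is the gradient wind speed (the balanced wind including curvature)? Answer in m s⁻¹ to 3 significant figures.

21.0 m s⁻¹

Coriolis parameter at 44°N:
f = 2Ω sin φ = 2 × 7.29×10⁻⁵ × sin 44° = 1.01×10⁻⁴ s⁻¹
Pressure gradient: |∂P/∂n| = 600 Pa / 283000 m = 2.12×10⁻³ Pa/m
Geostrophic speed: V_g = |∂P/∂n|/(fρ) = 2.12×10⁻³/(1.01×10⁻⁴ × 1.17) = 17.9 m/s
Around a high, pressure-gradient force acts outward with centrifugal, so Coriolis balances both:
fV = (1/ρ)|∂P/∂n| + V²/R  →  V² − fR·V + fR·V_g = 0
With fR = 1.01×10⁻⁴ × 1396×10³ m = 141 m/s:
V = [fR − √((fR)² − 4 fR V_g)]/2 = [141 − √(141² − 4×141×17.9)]/2 = 21 m/s
Supergeostrophic (V > V_g = 17.9 m/s), as expected around a high.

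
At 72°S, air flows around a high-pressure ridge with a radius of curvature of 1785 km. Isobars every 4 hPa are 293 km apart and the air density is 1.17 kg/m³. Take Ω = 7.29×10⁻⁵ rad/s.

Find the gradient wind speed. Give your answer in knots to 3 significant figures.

17.0 knots

Coriolis parameter at 72°S:
f = 2Ω sin φ = 2 × 7.29×10⁻⁵ × sin 72° = 1.39×10⁻⁴ s⁻¹
Pressure gradient: |∂P/∂n| = 400 Pa / 293000 m = 1.37×10⁻³ Pa/m
Geostrophic speed: V_g = |∂P/∂n|/(fρ) = 1.37×10⁻³/(1.39×10⁻⁴ × 1.17) = 8.41 m/s
Around a high, pressure-gradient force acts outward with centrifugal, so Coriolis balances both:
fV = (1/ρ)|∂P/∂n| + V²/R  →  V² − fR·V + fR·V_g = 0
With fR = 1.39×10⁻⁴ × 1785×10³ m = 248 m/s:
V = [fR − √((fR)² − 4 fR V_g)]/2 = [248 − √(248² − 4×248×8.41)]/2 = 8.72 m/s
Supergeostrophic (V > V_g = 8.41 m/s), as expected around a high.
Converting: 8.72 m/s × 1.944 = 17.0 knots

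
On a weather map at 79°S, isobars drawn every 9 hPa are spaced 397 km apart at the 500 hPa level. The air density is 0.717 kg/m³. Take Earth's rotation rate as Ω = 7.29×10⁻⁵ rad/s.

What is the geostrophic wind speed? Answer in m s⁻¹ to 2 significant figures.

22 m s⁻¹

Coriolis parameter at 79°S:
f = 2Ω sin φ = 2 × 7.29×10⁻⁵ × sin 79° = 1.43×10⁻⁴ s⁻¹
Pressure gradient: |∂P/∂n| = 900 Pa / 397000 m = 2.27×10⁻³ Pa/m
Geostrophic balance (pressure-gradient force = Coriolis force):
V_g = (1/(fρ)) |∂P/∂n| = 2.27×10⁻³ / (1.43×10⁻⁴ × 0.717) = 22.1 m/s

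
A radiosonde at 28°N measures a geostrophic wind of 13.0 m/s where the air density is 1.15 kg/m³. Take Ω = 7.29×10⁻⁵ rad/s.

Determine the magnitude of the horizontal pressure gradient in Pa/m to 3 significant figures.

1.02×10⁻³ Pa/m

Coriolis parameter at 28°N:
f = 2Ω sin φ = 2 × 7.29×10⁻⁵ × sin 28° = 6.84×10⁻⁵ s⁻¹
Geostrophic balance rearranged: |∂P/∂n| = f ρ V_g
|∂P/∂n| = 6.84×10⁻⁵ × 1.15 × 13.0 = 1.02×10⁻³ Pa/m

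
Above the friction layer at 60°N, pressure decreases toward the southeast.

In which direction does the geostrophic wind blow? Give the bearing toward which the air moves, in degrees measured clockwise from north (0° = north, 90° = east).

225°

The pressure-gradient force points toward the southeast (bearing 135°).
Geostrophic balance: in the Northern Hemisphere the Coriolis force deflects motion to the right, so the geostrophic wind blows 90° to the right of the pressure-gradient force (low pressure on the left).
Rotating 135° by 90° clockwise gives 225° — the wind blows toward the southwest.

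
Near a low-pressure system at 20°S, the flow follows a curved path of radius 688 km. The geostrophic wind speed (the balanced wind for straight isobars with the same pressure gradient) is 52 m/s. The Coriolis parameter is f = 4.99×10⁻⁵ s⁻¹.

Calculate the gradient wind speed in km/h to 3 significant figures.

Around a low, centrifugal force acts outward with Coriolis, so pressure-gradient force balances both:
(1/ρ)|∂P/∂n| = fV + V²/R  →  V² + fR·V − fR·V_g = 0
With fR = 4.99×10⁻⁵ × 688×10³ m = 34.3 m/s:
V = [−fR + √((fR)² + 4 fR V_g)]/2 = [−34.3 + √(34.3² + 4×34.3×52)]/2 = 28.4 m/s
Subgeostrophic (V < V_g = 52 m/s), as expected around a low.
Converting: 28.4 m/s × 3.6 = 102 km/h

102 km/h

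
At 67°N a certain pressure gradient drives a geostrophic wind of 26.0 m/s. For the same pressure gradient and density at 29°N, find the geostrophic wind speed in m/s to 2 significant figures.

With the same pressure gradient and density, V_g ∝ 1/f ∝ 1/sin φ.
V₂ = V₁ · sin φ₁ / sin φ₂ = 26.0 × sin 67° / sin 29°
V₂ = 26.0 × 0.9205/0.4848 = 49 m/s

49 m/s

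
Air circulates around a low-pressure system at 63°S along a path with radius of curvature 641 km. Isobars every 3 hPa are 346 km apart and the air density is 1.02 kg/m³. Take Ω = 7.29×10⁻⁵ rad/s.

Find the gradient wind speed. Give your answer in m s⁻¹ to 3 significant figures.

6.10 m s⁻¹

Coriolis parameter at 63°S:
f = 2Ω sin φ = 2 × 7.29×10⁻⁵ × sin 63° = 1.30×10⁻⁴ s⁻¹
Pressure gradient: |∂P/∂n| = 300 Pa / 346000 m = 8.67×10⁻⁴ Pa/m
Geostrophic speed: V_g = |∂P/∂n|/(fρ) = 8.67×10⁻⁴/(1.30×10⁻⁴ × 1.02) = 6.54 m/s
Around a low, centrifugal force acts outward with Coriolis, so pressure-gradient force balances both:
(1/ρ)|∂P/∂n| = fV + V²/R  →  V² + fR·V − fR·V_g = 0
With fR = 1.30×10⁻⁴ × 641×10³ m = 83.3 m/s:
V = [−fR + √((fR)² + 4 fR V_g)]/2 = [−83.3 + √(83.3² + 4×83.3×6.54)]/2 = 6.1 m/s
Subgeostrophic (V < V_g = 6.54 m/s), as expected around a low.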